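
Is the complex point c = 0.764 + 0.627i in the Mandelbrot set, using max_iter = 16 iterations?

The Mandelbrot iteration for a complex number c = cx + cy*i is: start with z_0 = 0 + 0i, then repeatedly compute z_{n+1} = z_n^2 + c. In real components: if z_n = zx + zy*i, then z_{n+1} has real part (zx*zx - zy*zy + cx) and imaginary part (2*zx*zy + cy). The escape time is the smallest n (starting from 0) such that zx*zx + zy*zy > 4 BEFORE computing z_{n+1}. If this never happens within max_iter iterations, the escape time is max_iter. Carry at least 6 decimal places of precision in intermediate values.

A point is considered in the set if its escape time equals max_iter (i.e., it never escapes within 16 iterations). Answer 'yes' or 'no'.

z_0 = 0 + 0i, c = 0.7640 + 0.6270i
Iter 1: z = 0.7640 + 0.6270i, |z|^2 = 0.9768
Iter 2: z = 0.9546 + 1.5851i, |z|^2 = 3.4236
Iter 3: z = -0.8372 + 3.6531i, |z|^2 = 14.0459
Escaped at iteration 3

Answer: no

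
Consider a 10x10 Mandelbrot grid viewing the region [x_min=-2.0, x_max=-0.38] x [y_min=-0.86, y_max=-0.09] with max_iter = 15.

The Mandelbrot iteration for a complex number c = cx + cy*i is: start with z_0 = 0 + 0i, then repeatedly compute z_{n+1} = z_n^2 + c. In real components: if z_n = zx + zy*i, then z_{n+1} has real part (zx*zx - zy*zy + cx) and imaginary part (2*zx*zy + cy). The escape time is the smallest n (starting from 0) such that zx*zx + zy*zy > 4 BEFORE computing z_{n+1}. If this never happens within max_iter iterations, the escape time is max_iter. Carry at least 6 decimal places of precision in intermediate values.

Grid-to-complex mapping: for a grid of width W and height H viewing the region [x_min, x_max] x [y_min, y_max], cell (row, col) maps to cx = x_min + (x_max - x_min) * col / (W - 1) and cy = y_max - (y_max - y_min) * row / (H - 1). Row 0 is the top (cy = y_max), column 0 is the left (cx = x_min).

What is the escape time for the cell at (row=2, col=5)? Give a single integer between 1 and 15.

Answer: 15

Derivation:
z_0 = 0 + 0i, c = -1.1000 + -0.2611i
Iter 1: z = -1.1000 + -0.2611i, |z|^2 = 1.2782
Iter 2: z = 0.0418 + 0.3133i, |z|^2 = 0.0999
Iter 3: z = -1.1964 + -0.2349i, |z|^2 = 1.4866
Iter 4: z = 0.2763 + 0.3010i, |z|^2 = 0.1669
Iter 5: z = -1.1143 + -0.0948i, |z|^2 = 1.2506
Iter 6: z = 0.1326 + -0.0498i, |z|^2 = 0.0201
Iter 7: z = -1.0849 + -0.2743i, |z|^2 = 1.2523
Iter 8: z = 0.0018 + 0.3341i, |z|^2 = 0.1116
Iter 9: z = -1.2116 + -0.2599i, |z|^2 = 1.5356
Iter 10: z = 0.3005 + 0.3688i, |z|^2 = 0.2263
Iter 11: z = -1.1457 + -0.0395i, |z|^2 = 1.3142
Iter 12: z = 0.2111 + -0.1706i, |z|^2 = 0.0737
Iter 13: z = -1.0845 + -0.3332i, |z|^2 = 1.2872
Iter 14: z = -0.0348 + 0.4615i, |z|^2 = 0.2142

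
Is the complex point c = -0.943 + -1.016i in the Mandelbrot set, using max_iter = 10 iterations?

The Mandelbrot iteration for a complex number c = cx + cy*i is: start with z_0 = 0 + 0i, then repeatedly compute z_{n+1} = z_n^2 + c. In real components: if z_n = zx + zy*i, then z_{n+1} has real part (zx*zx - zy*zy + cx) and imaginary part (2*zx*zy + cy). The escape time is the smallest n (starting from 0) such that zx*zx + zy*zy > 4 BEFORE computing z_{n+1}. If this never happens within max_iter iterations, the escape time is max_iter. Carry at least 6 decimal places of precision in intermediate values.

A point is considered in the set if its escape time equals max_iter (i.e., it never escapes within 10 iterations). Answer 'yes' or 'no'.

Answer: no

Derivation:
z_0 = 0 + 0i, c = -0.9430 + -1.0160i
Iter 1: z = -0.9430 + -1.0160i, |z|^2 = 1.9215
Iter 2: z = -1.0860 + 0.9002i, |z|^2 = 1.9897
Iter 3: z = -0.5739 + -2.9712i, |z|^2 = 9.1574
Escaped at iteration 3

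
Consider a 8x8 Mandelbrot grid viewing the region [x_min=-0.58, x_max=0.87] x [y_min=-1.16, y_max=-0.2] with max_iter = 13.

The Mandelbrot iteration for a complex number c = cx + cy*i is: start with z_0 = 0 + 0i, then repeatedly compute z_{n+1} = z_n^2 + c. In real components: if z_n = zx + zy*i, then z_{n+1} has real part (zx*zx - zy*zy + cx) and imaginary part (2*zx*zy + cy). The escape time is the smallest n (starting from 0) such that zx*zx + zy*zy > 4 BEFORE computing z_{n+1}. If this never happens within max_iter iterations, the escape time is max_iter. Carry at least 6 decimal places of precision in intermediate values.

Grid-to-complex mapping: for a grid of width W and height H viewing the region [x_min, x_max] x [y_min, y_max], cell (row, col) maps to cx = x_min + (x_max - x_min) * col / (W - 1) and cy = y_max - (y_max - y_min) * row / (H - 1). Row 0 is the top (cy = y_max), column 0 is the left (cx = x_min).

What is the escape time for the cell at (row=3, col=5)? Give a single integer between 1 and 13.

Answer: 5

Derivation:
z_0 = 0 + 0i, c = 0.4557 + -0.6114i
Iter 1: z = 0.4557 + -0.6114i, |z|^2 = 0.5815
Iter 2: z = 0.2895 + -1.1687i, |z|^2 = 1.4497
Iter 3: z = -0.8263 + -1.2882i, |z|^2 = 2.3423
Iter 4: z = -0.5210 + 1.5175i, |z|^2 = 2.5742
Iter 5: z = -1.5757 + -2.1926i, |z|^2 = 7.2904
Escaped at iteration 5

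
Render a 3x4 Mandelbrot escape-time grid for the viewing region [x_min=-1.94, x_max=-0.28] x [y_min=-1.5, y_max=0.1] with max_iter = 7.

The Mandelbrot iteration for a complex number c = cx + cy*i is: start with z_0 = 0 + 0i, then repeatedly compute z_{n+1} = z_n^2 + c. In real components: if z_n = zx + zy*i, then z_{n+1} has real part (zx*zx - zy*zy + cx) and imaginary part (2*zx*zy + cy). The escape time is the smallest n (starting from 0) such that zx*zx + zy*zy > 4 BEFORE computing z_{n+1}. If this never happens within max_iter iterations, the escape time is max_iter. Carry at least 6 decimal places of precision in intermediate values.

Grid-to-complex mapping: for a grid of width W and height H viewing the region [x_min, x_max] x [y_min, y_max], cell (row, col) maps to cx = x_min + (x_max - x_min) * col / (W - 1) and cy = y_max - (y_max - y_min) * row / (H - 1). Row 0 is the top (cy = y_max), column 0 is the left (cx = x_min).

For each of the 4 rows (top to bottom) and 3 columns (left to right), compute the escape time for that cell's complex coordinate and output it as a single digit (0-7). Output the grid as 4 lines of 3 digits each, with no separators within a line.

Answer: 477
267
135
122

Derivation:
(row=0, col=0): c = -1.9400 + 0.1000i → escape time 4
(row=0, col=1): c = -1.1100 + 0.1000i → escape time 7
(row=0, col=2): c = -0.2800 + 0.1000i → escape time 7
(row=1, col=0): c = -1.9400 + -0.4333i → escape time 2
(row=1, col=1): c = -1.1100 + -0.4333i → escape time 6
(row=1, col=2): c = -0.2800 + -0.4333i → escape time 7
(row=2, col=0): c = -1.9400 + -0.9667i → escape time 1
(row=2, col=1): c = -1.1100 + -0.9667i → escape time 3
(row=2, col=2): c = -0.2800 + -0.9667i → escape time 5
(row=3, col=0): c = -1.9400 + -1.5000i → escape time 1
(row=3, col=1): c = -1.1100 + -1.5000i → escape time 2
(row=3, col=2): c = -0.2800 + -1.5000i → escape time 2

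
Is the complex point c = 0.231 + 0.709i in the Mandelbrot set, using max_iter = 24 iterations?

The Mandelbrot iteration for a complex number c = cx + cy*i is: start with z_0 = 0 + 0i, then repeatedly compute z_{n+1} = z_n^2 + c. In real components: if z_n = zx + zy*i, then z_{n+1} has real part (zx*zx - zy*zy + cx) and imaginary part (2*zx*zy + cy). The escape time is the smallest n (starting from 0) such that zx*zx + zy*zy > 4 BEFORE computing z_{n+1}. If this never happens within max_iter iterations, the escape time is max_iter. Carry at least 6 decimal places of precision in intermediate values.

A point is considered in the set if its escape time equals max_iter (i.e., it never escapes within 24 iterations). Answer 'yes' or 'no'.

Answer: no

Derivation:
z_0 = 0 + 0i, c = 0.2310 + 0.7090i
Iter 1: z = 0.2310 + 0.7090i, |z|^2 = 0.5560
Iter 2: z = -0.2183 + 1.0366i, |z|^2 = 1.1221
Iter 3: z = -0.7958 + 0.2564i, |z|^2 = 0.6990
Iter 4: z = 0.7985 + 0.3009i, |z|^2 = 0.7282
Iter 5: z = 0.7781 + 1.1896i, |z|^2 = 2.0206
Iter 6: z = -0.5787 + 2.5603i, |z|^2 = 6.8899
Escaped at iteration 6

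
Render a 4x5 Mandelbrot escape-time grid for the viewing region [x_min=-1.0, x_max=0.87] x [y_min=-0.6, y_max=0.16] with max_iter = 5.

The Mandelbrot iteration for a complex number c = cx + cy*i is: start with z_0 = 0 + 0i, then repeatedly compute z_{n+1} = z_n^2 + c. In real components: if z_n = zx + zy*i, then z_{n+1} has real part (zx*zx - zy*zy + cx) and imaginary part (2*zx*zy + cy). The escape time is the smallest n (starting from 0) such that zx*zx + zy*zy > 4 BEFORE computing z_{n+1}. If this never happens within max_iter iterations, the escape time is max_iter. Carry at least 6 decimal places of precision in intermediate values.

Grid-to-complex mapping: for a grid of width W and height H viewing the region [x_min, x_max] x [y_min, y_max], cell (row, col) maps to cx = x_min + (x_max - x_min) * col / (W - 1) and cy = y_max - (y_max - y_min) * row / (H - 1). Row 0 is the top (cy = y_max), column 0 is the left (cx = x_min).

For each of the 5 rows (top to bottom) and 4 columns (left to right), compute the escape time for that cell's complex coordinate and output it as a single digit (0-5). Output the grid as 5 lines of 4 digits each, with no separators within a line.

Answer: 5553
5553
5553
5553
4552

Derivation:
(row=0, col=0): c = -1.0000 + 0.1600i → escape time 5
(row=0, col=1): c = -0.3767 + 0.1600i → escape time 5
(row=0, col=2): c = 0.2467 + 0.1600i → escape time 5
(row=0, col=3): c = 0.8700 + 0.1600i → escape time 3
(row=1, col=0): c = -1.0000 + -0.0300i → escape time 5
(row=1, col=1): c = -0.3767 + -0.0300i → escape time 5
(row=1, col=2): c = 0.2467 + -0.0300i → escape time 5
(row=1, col=3): c = 0.8700 + -0.0300i → escape time 3
(row=2, col=0): c = -1.0000 + -0.2200i → escape time 5
(row=2, col=1): c = -0.3767 + -0.2200i → escape time 5
(row=2, col=2): c = 0.2467 + -0.2200i → escape time 5
(row=2, col=3): c = 0.8700 + -0.2200i → escape time 3
(row=3, col=0): c = -1.0000 + -0.4100i → escape time 5
(row=3, col=1): c = -0.3767 + -0.4100i → escape time 5
(row=3, col=2): c = 0.2467 + -0.4100i → escape time 5
(row=3, col=3): c = 0.8700 + -0.4100i → escape time 3
(row=4, col=0): c = -1.0000 + -0.6000i → escape time 4
(row=4, col=1): c = -0.3767 + -0.6000i → escape time 5
(row=4, col=2): c = 0.2467 + -0.6000i → escape time 5
(row=4, col=3): c = 0.8700 + -0.6000i → escape time 2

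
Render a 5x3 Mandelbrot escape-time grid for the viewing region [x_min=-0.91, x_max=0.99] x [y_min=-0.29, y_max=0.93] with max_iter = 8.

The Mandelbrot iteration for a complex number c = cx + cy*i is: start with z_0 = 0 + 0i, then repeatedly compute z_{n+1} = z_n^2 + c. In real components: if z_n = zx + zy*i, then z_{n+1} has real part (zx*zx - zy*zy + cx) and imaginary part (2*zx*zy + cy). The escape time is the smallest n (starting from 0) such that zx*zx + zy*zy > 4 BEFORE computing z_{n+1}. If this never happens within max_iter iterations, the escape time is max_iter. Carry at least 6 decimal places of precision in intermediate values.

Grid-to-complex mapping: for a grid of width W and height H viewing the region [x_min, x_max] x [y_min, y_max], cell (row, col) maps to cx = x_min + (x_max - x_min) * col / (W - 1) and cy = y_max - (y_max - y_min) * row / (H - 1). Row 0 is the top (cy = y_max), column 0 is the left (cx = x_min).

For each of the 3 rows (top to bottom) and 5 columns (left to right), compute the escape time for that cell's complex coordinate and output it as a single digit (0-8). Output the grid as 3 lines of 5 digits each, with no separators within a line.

(row=0, col=0): c = -0.9100 + 0.9300i → escape time 3
(row=0, col=1): c = -0.4350 + 0.9300i → escape time 5
(row=0, col=2): c = 0.0400 + 0.9300i → escape time 6
(row=0, col=3): c = 0.5150 + 0.9300i → escape time 3
(row=0, col=4): c = 0.9900 + 0.9300i → escape time 2
(row=1, col=0): c = -0.9100 + 0.3200i → escape time 8
(row=1, col=1): c = -0.4350 + 0.3200i → escape time 8
(row=1, col=2): c = 0.0400 + 0.3200i → escape time 8
(row=1, col=3): c = 0.5150 + 0.3200i → escape time 5
(row=1, col=4): c = 0.9900 + 0.3200i → escape time 2
(row=2, col=0): c = -0.9100 + -0.2900i → escape time 8
(row=2, col=1): c = -0.4350 + -0.2900i → escape time 8
(row=2, col=2): c = 0.0400 + -0.2900i → escape time 8
(row=2, col=3): c = 0.5150 + -0.2900i → escape time 5
(row=2, col=4): c = 0.9900 + -0.2900i → escape time 2

Answer: 35632
88852
88852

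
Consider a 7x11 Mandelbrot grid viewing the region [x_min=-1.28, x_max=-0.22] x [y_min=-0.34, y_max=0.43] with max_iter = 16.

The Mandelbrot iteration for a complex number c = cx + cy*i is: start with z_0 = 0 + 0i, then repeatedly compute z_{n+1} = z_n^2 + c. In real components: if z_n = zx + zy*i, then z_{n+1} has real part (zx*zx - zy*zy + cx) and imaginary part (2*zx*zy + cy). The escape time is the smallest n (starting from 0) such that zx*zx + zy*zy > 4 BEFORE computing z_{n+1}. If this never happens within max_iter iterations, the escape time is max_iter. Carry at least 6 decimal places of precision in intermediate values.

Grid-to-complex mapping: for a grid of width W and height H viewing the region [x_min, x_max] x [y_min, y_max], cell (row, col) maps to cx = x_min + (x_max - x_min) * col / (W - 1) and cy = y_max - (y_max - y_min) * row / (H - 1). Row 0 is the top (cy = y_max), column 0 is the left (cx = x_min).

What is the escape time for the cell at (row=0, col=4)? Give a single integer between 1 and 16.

z_0 = 0 + 0i, c = -0.5733 + 0.4300i
Iter 1: z = -0.5733 + 0.4300i, |z|^2 = 0.5136
Iter 2: z = -0.4295 + -0.0631i, |z|^2 = 0.1885
Iter 3: z = -0.3928 + 0.4842i, |z|^2 = 0.3887
Iter 4: z = -0.6535 + 0.0496i, |z|^2 = 0.4295
Iter 5: z = -0.1488 + 0.3652i, |z|^2 = 0.1555
Iter 6: z = -0.6845 + 0.3213i, |z|^2 = 0.5718
Iter 7: z = -0.2080 + -0.0099i, |z|^2 = 0.0434
Iter 8: z = -0.5302 + 0.4341i, |z|^2 = 0.4695
Iter 9: z = -0.4807 + -0.0303i, |z|^2 = 0.2320
Iter 10: z = -0.3432 + 0.4592i, |z|^2 = 0.3286
Iter 11: z = -0.6664 + 0.1149i, |z|^2 = 0.4573
Iter 12: z = -0.1424 + 0.2769i, |z|^2 = 0.0970
Iter 13: z = -0.6297 + 0.3511i, |z|^2 = 0.5198
Iter 14: z = -0.3001 + -0.0122i, |z|^2 = 0.0902
Iter 15: z = -0.4834 + 0.4373i, |z|^2 = 0.4250

Answer: 16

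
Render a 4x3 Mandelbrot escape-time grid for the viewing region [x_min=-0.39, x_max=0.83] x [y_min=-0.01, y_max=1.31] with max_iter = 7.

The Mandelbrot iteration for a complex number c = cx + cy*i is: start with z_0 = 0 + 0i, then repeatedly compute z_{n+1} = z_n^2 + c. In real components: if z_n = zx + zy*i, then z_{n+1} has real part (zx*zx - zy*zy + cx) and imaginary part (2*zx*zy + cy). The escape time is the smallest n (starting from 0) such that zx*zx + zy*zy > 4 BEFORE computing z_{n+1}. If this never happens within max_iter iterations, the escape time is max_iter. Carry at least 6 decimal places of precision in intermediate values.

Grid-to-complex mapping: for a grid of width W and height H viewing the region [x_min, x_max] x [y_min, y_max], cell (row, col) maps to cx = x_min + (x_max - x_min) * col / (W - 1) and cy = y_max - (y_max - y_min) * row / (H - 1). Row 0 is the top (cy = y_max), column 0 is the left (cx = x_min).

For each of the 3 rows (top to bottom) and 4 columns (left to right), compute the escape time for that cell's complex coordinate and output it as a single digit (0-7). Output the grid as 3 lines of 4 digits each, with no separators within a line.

(row=0, col=0): c = -0.3900 + 1.3100i → escape time 3
(row=0, col=1): c = 0.0167 + 1.3100i → escape time 2
(row=0, col=2): c = 0.4233 + 1.3100i → escape time 2
(row=0, col=3): c = 0.8300 + 1.3100i → escape time 2
(row=1, col=0): c = -0.3900 + 0.6500i → escape time 7
(row=1, col=1): c = 0.0167 + 0.6500i → escape time 7
(row=1, col=2): c = 0.4233 + 0.6500i → escape time 6
(row=1, col=3): c = 0.8300 + 0.6500i → escape time 2
(row=2, col=0): c = -0.3900 + -0.0100i → escape time 7
(row=2, col=1): c = 0.0167 + -0.0100i → escape time 7
(row=2, col=2): c = 0.4233 + -0.0100i → escape time 6
(row=2, col=3): c = 0.8300 + -0.0100i → escape time 3

Answer: 3222
7762
7763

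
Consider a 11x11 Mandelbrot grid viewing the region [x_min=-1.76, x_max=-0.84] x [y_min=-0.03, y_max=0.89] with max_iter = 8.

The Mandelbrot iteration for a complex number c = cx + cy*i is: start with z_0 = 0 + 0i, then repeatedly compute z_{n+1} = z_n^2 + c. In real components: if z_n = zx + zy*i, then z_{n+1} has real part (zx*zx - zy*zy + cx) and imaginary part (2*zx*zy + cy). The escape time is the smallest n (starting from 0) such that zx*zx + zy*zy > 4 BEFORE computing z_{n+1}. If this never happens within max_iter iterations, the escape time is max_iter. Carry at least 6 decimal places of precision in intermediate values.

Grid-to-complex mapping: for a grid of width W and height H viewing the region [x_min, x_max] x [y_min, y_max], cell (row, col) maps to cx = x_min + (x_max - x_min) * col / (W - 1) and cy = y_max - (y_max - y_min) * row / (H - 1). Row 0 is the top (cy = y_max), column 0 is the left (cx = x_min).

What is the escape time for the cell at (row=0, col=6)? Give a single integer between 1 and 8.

Answer: 3

Derivation:
z_0 = 0 + 0i, c = -1.2080 + 0.8900i
Iter 1: z = -1.2080 + 0.8900i, |z|^2 = 2.2514
Iter 2: z = -0.5408 + -1.2602i, |z|^2 = 1.8807
Iter 3: z = -2.5037 + 2.2532i, |z|^2 = 11.3453
Escaped at iteration 3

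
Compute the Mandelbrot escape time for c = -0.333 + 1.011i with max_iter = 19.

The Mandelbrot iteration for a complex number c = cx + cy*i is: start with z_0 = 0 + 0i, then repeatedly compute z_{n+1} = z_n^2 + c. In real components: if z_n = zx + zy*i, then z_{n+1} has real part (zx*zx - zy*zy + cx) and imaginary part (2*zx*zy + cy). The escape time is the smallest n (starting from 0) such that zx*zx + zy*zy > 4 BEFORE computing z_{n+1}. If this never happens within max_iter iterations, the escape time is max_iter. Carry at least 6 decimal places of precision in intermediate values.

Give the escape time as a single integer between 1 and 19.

z_0 = 0 + 0i, c = -0.3330 + 1.0110i
Iter 1: z = -0.3330 + 1.0110i, |z|^2 = 1.1330
Iter 2: z = -1.2442 + 0.3377i, |z|^2 = 1.6621
Iter 3: z = 1.1011 + 0.1707i, |z|^2 = 1.2415
Iter 4: z = 0.8503 + 1.3869i, |z|^2 = 2.6465
Iter 5: z = -1.5337 + 3.3695i, |z|^2 = 13.7056
Escaped at iteration 5

Answer: 5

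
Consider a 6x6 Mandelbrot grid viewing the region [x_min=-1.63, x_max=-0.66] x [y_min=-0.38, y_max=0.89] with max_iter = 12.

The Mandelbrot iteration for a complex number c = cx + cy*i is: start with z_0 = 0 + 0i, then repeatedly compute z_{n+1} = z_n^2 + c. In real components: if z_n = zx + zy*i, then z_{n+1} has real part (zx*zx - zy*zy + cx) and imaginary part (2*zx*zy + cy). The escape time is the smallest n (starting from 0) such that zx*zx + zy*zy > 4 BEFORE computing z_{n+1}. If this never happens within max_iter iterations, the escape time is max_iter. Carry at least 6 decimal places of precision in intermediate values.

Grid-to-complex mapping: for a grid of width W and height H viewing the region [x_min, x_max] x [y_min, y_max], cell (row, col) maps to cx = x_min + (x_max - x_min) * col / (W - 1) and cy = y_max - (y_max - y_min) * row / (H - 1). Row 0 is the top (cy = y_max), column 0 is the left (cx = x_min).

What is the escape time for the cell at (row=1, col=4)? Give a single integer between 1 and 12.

Answer: 5

Derivation:
z_0 = 0 + 0i, c = -0.8540 + 0.6360i
Iter 1: z = -0.8540 + 0.6360i, |z|^2 = 1.1338
Iter 2: z = -0.5292 + -0.4503i, |z|^2 = 0.4828
Iter 3: z = -0.7767 + 1.1126i, |z|^2 = 1.8411
Iter 4: z = -1.4885 + -1.0923i, |z|^2 = 3.4088
Iter 5: z = 0.1685 + 3.8878i, |z|^2 = 15.1437
Escaped at iteration 5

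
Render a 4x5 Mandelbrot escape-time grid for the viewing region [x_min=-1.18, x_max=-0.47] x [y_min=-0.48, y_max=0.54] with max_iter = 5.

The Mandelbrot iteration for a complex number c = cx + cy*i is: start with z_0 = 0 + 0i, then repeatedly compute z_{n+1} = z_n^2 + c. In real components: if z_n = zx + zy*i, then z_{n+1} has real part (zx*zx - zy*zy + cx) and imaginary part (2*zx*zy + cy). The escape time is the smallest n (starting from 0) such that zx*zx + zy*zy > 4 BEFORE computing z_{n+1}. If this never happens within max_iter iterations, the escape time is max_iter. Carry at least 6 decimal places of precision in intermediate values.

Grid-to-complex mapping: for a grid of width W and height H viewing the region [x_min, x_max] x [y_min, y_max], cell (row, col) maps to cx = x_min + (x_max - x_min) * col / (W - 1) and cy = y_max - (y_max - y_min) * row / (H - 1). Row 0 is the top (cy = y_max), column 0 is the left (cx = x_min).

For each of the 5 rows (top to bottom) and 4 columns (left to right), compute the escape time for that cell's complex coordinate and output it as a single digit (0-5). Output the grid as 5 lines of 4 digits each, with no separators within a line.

Answer: 4555
5555
5555
5555
5555

Derivation:
(row=0, col=0): c = -1.1800 + 0.5400i → escape time 4
(row=0, col=1): c = -0.9433 + 0.5400i → escape time 5
(row=0, col=2): c = -0.7067 + 0.5400i → escape time 5
(row=0, col=3): c = -0.4700 + 0.5400i → escape time 5
(row=1, col=0): c = -1.1800 + 0.2850i → escape time 5
(row=1, col=1): c = -0.9433 + 0.2850i → escape time 5
(row=1, col=2): c = -0.7067 + 0.2850i → escape time 5
(row=1, col=3): c = -0.4700 + 0.2850i → escape time 5
(row=2, col=0): c = -1.1800 + 0.0300i → escape time 5
(row=2, col=1): c = -0.9433 + 0.0300i → escape time 5
(row=2, col=2): c = -0.7067 + 0.0300i → escape time 5
(row=2, col=3): c = -0.4700 + 0.0300i → escape time 5
(row=3, col=0): c = -1.1800 + -0.2250i → escape time 5
(row=3, col=1): c = -0.9433 + -0.2250i → escape time 5
(row=3, col=2): c = -0.7067 + -0.2250i → escape time 5
(row=3, col=3): c = -0.4700 + -0.2250i → escape time 5
(row=4, col=0): c = -1.1800 + -0.4800i → escape time 5
(row=4, col=1): c = -0.9433 + -0.4800i → escape time 5
(row=4, col=2): c = -0.7067 + -0.4800i → escape time 5
(row=4, col=3): c = -0.4700 + -0.4800i → escape time 5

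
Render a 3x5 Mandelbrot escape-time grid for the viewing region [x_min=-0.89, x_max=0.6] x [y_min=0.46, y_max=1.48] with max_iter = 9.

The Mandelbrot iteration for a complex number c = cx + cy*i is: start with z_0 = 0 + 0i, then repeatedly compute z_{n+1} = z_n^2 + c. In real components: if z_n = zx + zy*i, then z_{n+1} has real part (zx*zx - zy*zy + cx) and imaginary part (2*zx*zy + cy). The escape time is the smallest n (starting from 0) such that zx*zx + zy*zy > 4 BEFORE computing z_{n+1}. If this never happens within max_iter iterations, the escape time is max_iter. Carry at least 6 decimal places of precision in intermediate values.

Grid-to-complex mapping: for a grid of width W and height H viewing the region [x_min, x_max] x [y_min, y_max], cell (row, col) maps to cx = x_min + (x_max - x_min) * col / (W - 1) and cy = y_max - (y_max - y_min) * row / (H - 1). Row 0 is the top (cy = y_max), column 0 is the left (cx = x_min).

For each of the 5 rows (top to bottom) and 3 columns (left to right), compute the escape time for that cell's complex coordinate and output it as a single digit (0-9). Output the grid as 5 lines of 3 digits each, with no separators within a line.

Answer: 222
332
392
493
694

Derivation:
(row=0, col=0): c = -0.8900 + 1.4800i → escape time 2
(row=0, col=1): c = -0.1450 + 1.4800i → escape time 2
(row=0, col=2): c = 0.6000 + 1.4800i → escape time 2
(row=1, col=0): c = -0.8900 + 1.2250i → escape time 3
(row=1, col=1): c = -0.1450 + 1.2250i → escape time 3
(row=1, col=2): c = 0.6000 + 1.2250i → escape time 2
(row=2, col=0): c = -0.8900 + 0.9700i → escape time 3
(row=2, col=1): c = -0.1450 + 0.9700i → escape time 9
(row=2, col=2): c = 0.6000 + 0.9700i → escape time 2
(row=3, col=0): c = -0.8900 + 0.7150i → escape time 4
(row=3, col=1): c = -0.1450 + 0.7150i → escape time 9
(row=3, col=2): c = 0.6000 + 0.7150i → escape time 3
(row=4, col=0): c = -0.8900 + 0.4600i → escape time 6
(row=4, col=1): c = -0.1450 + 0.4600i → escape time 9
(row=4, col=2): c = 0.6000 + 0.4600i → escape time 4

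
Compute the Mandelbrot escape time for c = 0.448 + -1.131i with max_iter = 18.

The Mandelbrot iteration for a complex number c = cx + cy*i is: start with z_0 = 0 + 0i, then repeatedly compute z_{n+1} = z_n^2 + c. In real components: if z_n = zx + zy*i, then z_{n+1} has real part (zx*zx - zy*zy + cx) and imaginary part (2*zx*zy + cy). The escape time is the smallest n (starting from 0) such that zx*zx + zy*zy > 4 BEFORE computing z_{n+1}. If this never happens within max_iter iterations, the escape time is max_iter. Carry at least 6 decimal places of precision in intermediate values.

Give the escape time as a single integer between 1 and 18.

z_0 = 0 + 0i, c = 0.4480 + -1.1310i
Iter 1: z = 0.4480 + -1.1310i, |z|^2 = 1.4799
Iter 2: z = -0.6305 + -2.1444i, |z|^2 = 4.9958
Escaped at iteration 2

Answer: 2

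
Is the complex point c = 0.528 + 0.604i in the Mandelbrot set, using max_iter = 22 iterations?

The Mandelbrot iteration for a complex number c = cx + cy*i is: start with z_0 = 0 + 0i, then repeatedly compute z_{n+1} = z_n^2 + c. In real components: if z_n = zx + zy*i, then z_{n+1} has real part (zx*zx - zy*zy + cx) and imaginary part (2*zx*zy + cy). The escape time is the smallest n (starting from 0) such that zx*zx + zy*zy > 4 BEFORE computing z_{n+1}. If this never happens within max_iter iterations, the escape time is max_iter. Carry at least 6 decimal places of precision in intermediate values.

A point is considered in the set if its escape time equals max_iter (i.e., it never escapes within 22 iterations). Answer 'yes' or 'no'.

Answer: no

Derivation:
z_0 = 0 + 0i, c = 0.5280 + 0.6040i
Iter 1: z = 0.5280 + 0.6040i, |z|^2 = 0.6436
Iter 2: z = 0.4420 + 1.2418i, |z|^2 = 1.7375
Iter 3: z = -0.8188 + 1.7017i, |z|^2 = 3.5662
Iter 4: z = -1.6973 + -2.1827i, |z|^2 = 7.6450
Escaped at iteration 4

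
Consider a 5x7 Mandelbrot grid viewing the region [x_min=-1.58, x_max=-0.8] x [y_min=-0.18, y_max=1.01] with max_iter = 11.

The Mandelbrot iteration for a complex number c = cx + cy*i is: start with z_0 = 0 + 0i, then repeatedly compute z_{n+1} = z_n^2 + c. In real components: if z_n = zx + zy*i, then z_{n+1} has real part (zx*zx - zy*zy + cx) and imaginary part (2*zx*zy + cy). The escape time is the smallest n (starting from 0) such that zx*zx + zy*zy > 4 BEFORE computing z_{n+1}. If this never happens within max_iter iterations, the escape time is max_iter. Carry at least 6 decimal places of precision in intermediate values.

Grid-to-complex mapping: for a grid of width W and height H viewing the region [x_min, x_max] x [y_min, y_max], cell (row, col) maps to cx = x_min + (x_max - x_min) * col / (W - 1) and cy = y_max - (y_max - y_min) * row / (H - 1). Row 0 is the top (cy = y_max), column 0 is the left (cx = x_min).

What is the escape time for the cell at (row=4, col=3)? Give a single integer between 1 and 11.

z_0 = 0 + 0i, c = -0.9950 + 0.2167i
Iter 1: z = -0.9950 + 0.2167i, |z|^2 = 1.0370
Iter 2: z = -0.0519 + -0.2145i, |z|^2 = 0.0487
Iter 3: z = -1.0383 + 0.2389i, |z|^2 = 1.1352
Iter 4: z = 0.0260 + -0.2795i, |z|^2 = 0.0788
Iter 5: z = -1.0725 + 0.2021i, |z|^2 = 1.1910
Iter 6: z = 0.1143 + -0.2169i, |z|^2 = 0.0601
Iter 7: z = -1.0290 + 0.1671i, |z|^2 = 1.0867
Iter 8: z = 0.0359 + -0.1272i, |z|^2 = 0.0175
Iter 9: z = -1.0099 + 0.2075i, |z|^2 = 1.0630
Iter 10: z = -0.0182 + -0.2025i, |z|^2 = 0.0413

Answer: 11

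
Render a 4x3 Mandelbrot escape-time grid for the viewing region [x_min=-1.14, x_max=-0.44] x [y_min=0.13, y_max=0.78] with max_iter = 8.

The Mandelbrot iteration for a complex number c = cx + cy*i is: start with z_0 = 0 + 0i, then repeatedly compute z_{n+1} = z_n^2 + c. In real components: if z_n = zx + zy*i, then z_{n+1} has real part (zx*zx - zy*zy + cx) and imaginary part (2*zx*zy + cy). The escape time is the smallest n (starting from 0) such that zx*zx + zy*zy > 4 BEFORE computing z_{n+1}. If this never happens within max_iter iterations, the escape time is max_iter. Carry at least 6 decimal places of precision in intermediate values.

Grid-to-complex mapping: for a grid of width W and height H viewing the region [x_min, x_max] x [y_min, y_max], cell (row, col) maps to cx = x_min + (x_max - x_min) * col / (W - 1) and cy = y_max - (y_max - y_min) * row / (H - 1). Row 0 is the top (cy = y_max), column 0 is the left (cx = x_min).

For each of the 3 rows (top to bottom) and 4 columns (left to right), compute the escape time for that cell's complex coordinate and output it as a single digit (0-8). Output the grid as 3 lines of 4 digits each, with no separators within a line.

Answer: 3446
5688
8888

Derivation:
(row=0, col=0): c = -1.1400 + 0.7800i → escape time 3
(row=0, col=1): c = -0.9067 + 0.7800i → escape time 4
(row=0, col=2): c = -0.6733 + 0.7800i → escape time 4
(row=0, col=3): c = -0.4400 + 0.7800i → escape time 6
(row=1, col=0): c = -1.1400 + 0.4550i → escape time 5
(row=1, col=1): c = -0.9067 + 0.4550i → escape time 6
(row=1, col=2): c = -0.6733 + 0.4550i → escape time 8
(row=1, col=3): c = -0.4400 + 0.4550i → escape time 8
(row=2, col=0): c = -1.1400 + 0.1300i → escape time 8
(row=2, col=1): c = -0.9067 + 0.1300i → escape time 8
(row=2, col=2): c = -0.6733 + 0.1300i → escape time 8
(row=2, col=3): c = -0.4400 + 0.1300i → escape time 8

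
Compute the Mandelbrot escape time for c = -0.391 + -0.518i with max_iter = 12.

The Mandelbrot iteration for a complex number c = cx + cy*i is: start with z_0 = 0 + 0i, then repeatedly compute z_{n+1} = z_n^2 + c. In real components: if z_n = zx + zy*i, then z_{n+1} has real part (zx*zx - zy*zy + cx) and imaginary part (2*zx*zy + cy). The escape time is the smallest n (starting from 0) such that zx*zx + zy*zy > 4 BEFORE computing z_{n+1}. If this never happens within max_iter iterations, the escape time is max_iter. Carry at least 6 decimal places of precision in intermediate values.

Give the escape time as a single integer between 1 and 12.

Answer: 12

Derivation:
z_0 = 0 + 0i, c = -0.3910 + -0.5180i
Iter 1: z = -0.3910 + -0.5180i, |z|^2 = 0.4212
Iter 2: z = -0.5064 + -0.1129i, |z|^2 = 0.2692
Iter 3: z = -0.1473 + -0.4036i, |z|^2 = 0.1846
Iter 4: z = -0.5322 + -0.3991i, |z|^2 = 0.4426
Iter 5: z = -0.2670 + -0.0932i, |z|^2 = 0.0800
Iter 6: z = -0.3284 + -0.4682i, |z|^2 = 0.3271
Iter 7: z = -0.5024 + -0.2105i, |z|^2 = 0.2967
Iter 8: z = -0.1829 + -0.3065i, |z|^2 = 0.1274
Iter 9: z = -0.4515 + -0.4059i, |z|^2 = 0.3686
Iter 10: z = -0.3519 + -0.1515i, |z|^2 = 0.1468
Iter 11: z = -0.2901 + -0.4114i, |z|^2 = 0.2534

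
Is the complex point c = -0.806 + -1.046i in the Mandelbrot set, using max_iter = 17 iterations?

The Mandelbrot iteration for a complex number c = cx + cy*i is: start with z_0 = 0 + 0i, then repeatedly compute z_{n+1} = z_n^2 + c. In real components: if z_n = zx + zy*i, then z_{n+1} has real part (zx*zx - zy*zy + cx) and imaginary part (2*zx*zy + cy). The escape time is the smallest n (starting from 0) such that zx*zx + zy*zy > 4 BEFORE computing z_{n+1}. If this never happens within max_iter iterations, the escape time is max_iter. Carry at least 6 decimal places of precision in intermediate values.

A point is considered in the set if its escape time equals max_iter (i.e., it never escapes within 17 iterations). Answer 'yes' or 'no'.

z_0 = 0 + 0i, c = -0.8060 + -1.0460i
Iter 1: z = -0.8060 + -1.0460i, |z|^2 = 1.7438
Iter 2: z = -1.2505 + 0.6402i, |z|^2 = 1.9735
Iter 3: z = 0.3479 + -2.6470i, |z|^2 = 7.1276
Escaped at iteration 3

Answer: no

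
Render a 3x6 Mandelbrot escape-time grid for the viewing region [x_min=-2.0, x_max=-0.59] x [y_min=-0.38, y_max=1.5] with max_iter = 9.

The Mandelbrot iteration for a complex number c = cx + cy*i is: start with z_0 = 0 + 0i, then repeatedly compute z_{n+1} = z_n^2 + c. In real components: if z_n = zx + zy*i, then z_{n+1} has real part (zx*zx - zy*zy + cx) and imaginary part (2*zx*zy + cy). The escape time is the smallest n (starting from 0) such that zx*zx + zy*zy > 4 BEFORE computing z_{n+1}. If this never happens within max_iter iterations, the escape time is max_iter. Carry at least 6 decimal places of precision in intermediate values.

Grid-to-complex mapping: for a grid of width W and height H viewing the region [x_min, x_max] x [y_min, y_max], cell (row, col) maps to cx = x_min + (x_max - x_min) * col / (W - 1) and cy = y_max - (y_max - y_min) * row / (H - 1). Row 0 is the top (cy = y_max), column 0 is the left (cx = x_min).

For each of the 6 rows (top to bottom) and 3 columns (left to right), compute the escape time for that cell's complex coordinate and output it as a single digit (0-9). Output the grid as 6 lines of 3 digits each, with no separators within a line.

Answer: 122
133
135
189
199
189

Derivation:
(row=0, col=0): c = -2.0000 + 1.5000i → escape time 1
(row=0, col=1): c = -1.2950 + 1.5000i → escape time 2
(row=0, col=2): c = -0.5900 + 1.5000i → escape time 2
(row=1, col=0): c = -2.0000 + 1.1240i → escape time 1
(row=1, col=1): c = -1.2950 + 1.1240i → escape time 3
(row=1, col=2): c = -0.5900 + 1.1240i → escape time 3
(row=2, col=0): c = -2.0000 + 0.7480i → escape time 1
(row=2, col=1): c = -1.2950 + 0.7480i → escape time 3
(row=2, col=2): c = -0.5900 + 0.7480i → escape time 5
(row=3, col=0): c = -2.0000 + 0.3720i → escape time 1
(row=3, col=1): c = -1.2950 + 0.3720i → escape time 8
(row=3, col=2): c = -0.5900 + 0.3720i → escape time 9
(row=4, col=0): c = -2.0000 + -0.0040i → escape time 1
(row=4, col=1): c = -1.2950 + -0.0040i → escape time 9
(row=4, col=2): c = -0.5900 + -0.0040i → escape time 9
(row=5, col=0): c = -2.0000 + -0.3800i → escape time 1
(row=5, col=1): c = -1.2950 + -0.3800i → escape time 8
(row=5, col=2): c = -0.5900 + -0.3800i → escape time 9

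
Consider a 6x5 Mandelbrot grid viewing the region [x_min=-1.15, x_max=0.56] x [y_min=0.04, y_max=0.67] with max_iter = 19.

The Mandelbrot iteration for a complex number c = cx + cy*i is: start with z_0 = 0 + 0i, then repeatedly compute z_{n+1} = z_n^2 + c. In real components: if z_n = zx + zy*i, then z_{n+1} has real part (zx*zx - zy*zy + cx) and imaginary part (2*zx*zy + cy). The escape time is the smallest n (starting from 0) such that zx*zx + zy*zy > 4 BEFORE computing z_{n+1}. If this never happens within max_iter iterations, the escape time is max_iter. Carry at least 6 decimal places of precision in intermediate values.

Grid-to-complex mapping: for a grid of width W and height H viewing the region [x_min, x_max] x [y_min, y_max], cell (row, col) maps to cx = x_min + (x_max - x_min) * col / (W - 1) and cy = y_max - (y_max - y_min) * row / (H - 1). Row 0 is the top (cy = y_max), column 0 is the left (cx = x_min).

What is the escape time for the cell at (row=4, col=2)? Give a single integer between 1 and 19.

z_0 = 0 + 0i, c = -0.4660 + 0.0400i
Iter 1: z = -0.4660 + 0.0400i, |z|^2 = 0.2188
Iter 2: z = -0.2504 + 0.0027i, |z|^2 = 0.0627
Iter 3: z = -0.4033 + 0.0386i, |z|^2 = 0.1641
Iter 4: z = -0.3049 + 0.0088i, |z|^2 = 0.0930
Iter 5: z = -0.3731 + 0.0346i, |z|^2 = 0.1404
Iter 6: z = -0.3280 + 0.0142i, |z|^2 = 0.1078
Iter 7: z = -0.3586 + 0.0307i, |z|^2 = 0.1296
Iter 8: z = -0.3383 + 0.0180i, |z|^2 = 0.1148
Iter 9: z = -0.3519 + 0.0278i, |z|^2 = 0.1246
Iter 10: z = -0.3430 + 0.0204i, |z|^2 = 0.1180
Iter 11: z = -0.3488 + 0.0260i, |z|^2 = 0.1223
Iter 12: z = -0.3450 + 0.0219i, |z|^2 = 0.1195
Iter 13: z = -0.3474 + 0.0249i, |z|^2 = 0.1213
Iter 14: z = -0.3459 + 0.0227i, |z|^2 = 0.1202
Iter 15: z = -0.3469 + 0.0243i, |z|^2 = 0.1209
Iter 16: z = -0.3463 + 0.0231i, |z|^2 = 0.1204
Iter 17: z = -0.3466 + 0.0240i, |z|^2 = 0.1207
Iter 18: z = -0.3464 + 0.0234i, |z|^2 = 0.1206

Answer: 19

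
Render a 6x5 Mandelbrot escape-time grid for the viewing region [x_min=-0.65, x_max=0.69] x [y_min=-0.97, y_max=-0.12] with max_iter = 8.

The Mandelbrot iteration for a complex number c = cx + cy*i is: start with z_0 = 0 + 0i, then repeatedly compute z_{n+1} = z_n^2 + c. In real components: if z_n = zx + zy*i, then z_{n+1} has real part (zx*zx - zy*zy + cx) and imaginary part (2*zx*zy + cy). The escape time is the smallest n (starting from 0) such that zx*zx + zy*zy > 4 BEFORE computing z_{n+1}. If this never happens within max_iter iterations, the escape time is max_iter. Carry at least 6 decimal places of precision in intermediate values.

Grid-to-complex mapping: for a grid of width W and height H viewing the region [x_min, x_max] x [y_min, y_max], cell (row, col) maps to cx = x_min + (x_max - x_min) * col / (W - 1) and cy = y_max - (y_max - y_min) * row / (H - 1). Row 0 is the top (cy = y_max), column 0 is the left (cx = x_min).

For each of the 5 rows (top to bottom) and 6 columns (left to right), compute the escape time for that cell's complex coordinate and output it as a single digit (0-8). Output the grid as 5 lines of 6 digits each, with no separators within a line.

Answer: 888873
888883
888863
478643
458432

Derivation:
(row=0, col=0): c = -0.6500 + -0.1200i → escape time 8
(row=0, col=1): c = -0.3820 + -0.1200i → escape time 8
(row=0, col=2): c = -0.1140 + -0.1200i → escape time 8
(row=0, col=3): c = 0.1540 + -0.1200i → escape time 8
(row=0, col=4): c = 0.4220 + -0.1200i → escape time 7
(row=0, col=5): c = 0.6900 + -0.1200i → escape time 3
(row=1, col=0): c = -0.6500 + -0.3325i → escape time 8
(row=1, col=1): c = -0.3820 + -0.3325i → escape time 8
(row=1, col=2): c = -0.1140 + -0.3325i → escape time 8
(row=1, col=3): c = 0.1540 + -0.3325i → escape time 8
(row=1, col=4): c = 0.4220 + -0.3325i → escape time 8
(row=1, col=5): c = 0.6900 + -0.3325i → escape time 3
(row=2, col=0): c = -0.6500 + -0.5450i → escape time 8
(row=2, col=1): c = -0.3820 + -0.5450i → escape time 8
(row=2, col=2): c = -0.1140 + -0.5450i → escape time 8
(row=2, col=3): c = 0.1540 + -0.5450i → escape time 8
(row=2, col=4): c = 0.4220 + -0.5450i → escape time 6
(row=2, col=5): c = 0.6900 + -0.5450i → escape time 3
(row=3, col=0): c = -0.6500 + -0.7575i → escape time 4
(row=3, col=1): c = -0.3820 + -0.7575i → escape time 7
(row=3, col=2): c = -0.1140 + -0.7575i → escape time 8
(row=3, col=3): c = 0.1540 + -0.7575i → escape time 6
(row=3, col=4): c = 0.4220 + -0.7575i → escape time 4
(row=3, col=5): c = 0.6900 + -0.7575i → escape time 3
(row=4, col=0): c = -0.6500 + -0.9700i → escape time 4
(row=4, col=1): c = -0.3820 + -0.9700i → escape time 5
(row=4, col=2): c = -0.1140 + -0.9700i → escape time 8
(row=4, col=3): c = 0.1540 + -0.9700i → escape time 4
(row=4, col=4): c = 0.4220 + -0.9700i → escape time 3
(row=4, col=5): c = 0.6900 + -0.9700i → escape time 2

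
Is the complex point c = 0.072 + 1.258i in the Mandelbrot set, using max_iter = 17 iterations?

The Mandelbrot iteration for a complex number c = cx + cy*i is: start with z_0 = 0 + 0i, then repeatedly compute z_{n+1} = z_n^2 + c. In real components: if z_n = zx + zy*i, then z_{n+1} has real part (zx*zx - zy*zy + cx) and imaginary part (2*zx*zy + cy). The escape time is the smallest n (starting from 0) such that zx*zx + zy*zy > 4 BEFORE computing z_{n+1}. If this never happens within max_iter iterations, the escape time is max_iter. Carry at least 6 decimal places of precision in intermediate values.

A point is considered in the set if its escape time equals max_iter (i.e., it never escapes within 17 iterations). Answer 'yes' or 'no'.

z_0 = 0 + 0i, c = 0.0720 + 1.2580i
Iter 1: z = 0.0720 + 1.2580i, |z|^2 = 1.5877
Iter 2: z = -1.5054 + 1.4392i, |z|^2 = 4.3373
Escaped at iteration 2

Answer: no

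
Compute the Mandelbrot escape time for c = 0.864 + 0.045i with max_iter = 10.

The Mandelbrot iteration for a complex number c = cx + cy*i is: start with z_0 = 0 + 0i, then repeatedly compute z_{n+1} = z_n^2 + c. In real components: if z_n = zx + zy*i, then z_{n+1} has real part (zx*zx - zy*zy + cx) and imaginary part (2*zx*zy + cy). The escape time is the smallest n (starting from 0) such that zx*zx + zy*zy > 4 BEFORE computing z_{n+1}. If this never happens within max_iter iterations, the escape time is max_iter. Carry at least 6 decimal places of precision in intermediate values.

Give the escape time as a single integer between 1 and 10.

z_0 = 0 + 0i, c = 0.8640 + 0.0450i
Iter 1: z = 0.8640 + 0.0450i, |z|^2 = 0.7485
Iter 2: z = 1.6085 + 0.1228i, |z|^2 = 2.6022
Iter 3: z = 3.4361 + 0.4399i, |z|^2 = 12.0004
Escaped at iteration 3

Answer: 3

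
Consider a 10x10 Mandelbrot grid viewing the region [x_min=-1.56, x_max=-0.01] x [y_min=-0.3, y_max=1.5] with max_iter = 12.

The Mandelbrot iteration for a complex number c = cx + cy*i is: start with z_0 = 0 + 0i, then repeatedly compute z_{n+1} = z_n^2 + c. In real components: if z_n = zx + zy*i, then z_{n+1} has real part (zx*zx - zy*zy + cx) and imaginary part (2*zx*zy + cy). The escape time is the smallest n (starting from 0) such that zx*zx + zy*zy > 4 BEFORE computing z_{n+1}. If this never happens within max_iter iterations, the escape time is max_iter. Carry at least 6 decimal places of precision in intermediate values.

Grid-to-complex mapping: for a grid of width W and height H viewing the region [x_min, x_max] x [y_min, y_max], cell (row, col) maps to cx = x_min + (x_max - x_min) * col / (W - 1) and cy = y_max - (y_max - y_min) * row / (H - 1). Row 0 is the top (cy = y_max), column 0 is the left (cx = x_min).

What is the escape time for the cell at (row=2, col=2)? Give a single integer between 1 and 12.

z_0 = 0 + 0i, c = -1.2156 + 1.1000i
Iter 1: z = -1.2156 + 1.1000i, |z|^2 = 2.6876
Iter 2: z = -0.9480 + -1.5742i, |z|^2 = 3.3768
Iter 3: z = -2.7951 + 4.0847i, |z|^2 = 24.4969
Escaped at iteration 3

Answer: 3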